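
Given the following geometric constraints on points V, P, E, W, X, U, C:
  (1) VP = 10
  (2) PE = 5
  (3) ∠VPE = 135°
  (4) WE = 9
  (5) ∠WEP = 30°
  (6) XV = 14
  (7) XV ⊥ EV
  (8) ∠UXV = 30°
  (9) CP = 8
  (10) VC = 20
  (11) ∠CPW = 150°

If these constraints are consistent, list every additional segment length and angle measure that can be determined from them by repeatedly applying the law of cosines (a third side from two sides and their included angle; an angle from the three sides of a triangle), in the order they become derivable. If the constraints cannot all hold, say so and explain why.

These constraints are not satisfiable: by the triangle inequality in triangle PVC, (1) VP = 10 and (9) CP = 8 force VC ≤ 10 + 8 = 18, but (10) says VC = 20. No planar figure meets all of them, so nothing further can be derived.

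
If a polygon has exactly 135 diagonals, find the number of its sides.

Using d = n(n - 3)/2, we solve 135 = n(n - 3)/2.
So n(n - 3) = 270.
Testing n = 18: 18 * 15 = 270 = 270. Correct.
The polygon has 18 sides.

18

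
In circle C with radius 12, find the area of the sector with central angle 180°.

Sector area = πr² × θ/360
= π × 12² × 1/2
= π × 144 × 1/2
= 72*pi

72*pi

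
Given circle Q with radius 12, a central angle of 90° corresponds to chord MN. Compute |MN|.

Chord length = 2r sin(θ/2)
= 2 × 12 × sin(90°/2)
= 2 × 12 × sin(45°)
= 12*sqrt(2)

12*sqrt(2)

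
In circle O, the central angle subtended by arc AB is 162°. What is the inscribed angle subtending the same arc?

By the inscribed angle theorem, the inscribed angle is half the central angle.
Inscribed angle = 162° / 2 = 81°

81°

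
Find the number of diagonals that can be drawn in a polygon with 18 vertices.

Each of the 18 vertices connects to 15 non-adjacent vertices via diagonals.
Total connections = 18 × 15 = 270, but each diagonal is counted twice.
Number of diagonals = 270 / 2 = 135.

135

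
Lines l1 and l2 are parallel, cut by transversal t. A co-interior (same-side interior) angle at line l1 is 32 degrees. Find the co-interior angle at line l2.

Co-interior angles (same-side interior) formed by parallel lines and a transversal are supplementary (sum to 180 degrees).
The given angle is 32 degrees.
The co-interior angle = 180 - 32 = 148 degrees.

148 degrees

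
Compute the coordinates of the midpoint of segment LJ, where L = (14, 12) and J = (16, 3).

The midpoint is the point halfway along the segment.
Move half the horizontal distance: 14 + (16 - 14)/2 = 14 + 2/2 = 15
Move half the vertical distance: 12 + (3 - 12)/2 = 12 + -9/2 = 15/2
Midpoint = (15, 15/2)

(15, 15/2)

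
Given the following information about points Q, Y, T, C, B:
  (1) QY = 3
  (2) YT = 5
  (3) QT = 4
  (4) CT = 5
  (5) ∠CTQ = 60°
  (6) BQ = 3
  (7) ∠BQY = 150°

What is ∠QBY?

Step 1: By the law of cosines on triangle BQY: BY² = 3² + 3² − 2·3·3·cos(150°) = 33.59, so BY ≈ 5.8.
Step 2: By the inverse law of cosines on triangle QBY: cos(∠QBY) = (3² + 5.8² − 3²) / (2·3·5.8) = 33.59/34.77 = 0.9659, so ∠QBY = 15°.

Therefore, the measure of angle ∠QBY = 15°.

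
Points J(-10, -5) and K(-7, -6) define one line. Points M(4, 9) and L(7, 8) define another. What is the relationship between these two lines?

Slope of line 1: m1 = (-6 - -5)/(-7 - -10) = -1/3 = -1/3
Slope of line 2: m2 = (8 - 9)/(7 - 4) = -1/3 = -1/3
Two lines are parallel if and only if they have equal slopes (or both are vertical).
Here m1 = m2 = -1/3, confirming the lines are parallel.

Parallel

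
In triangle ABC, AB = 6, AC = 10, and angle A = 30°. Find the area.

Area = (1/2) * AB * AC * sin(A)
Area = (1/2) * 6 * 10 * sin(30°)
Area = (1/2) * 6 * 10 * 1/2
Area = 15

15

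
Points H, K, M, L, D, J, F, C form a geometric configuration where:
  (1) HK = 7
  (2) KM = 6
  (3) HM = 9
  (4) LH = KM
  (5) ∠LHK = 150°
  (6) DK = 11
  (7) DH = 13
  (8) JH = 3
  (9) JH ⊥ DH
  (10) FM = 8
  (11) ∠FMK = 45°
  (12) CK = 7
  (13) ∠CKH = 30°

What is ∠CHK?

Step 1: By the law of cosines on triangle HKC: HC² = 7² + 7² − 2·7·7·cos(30°) = 13.13, so HC ≈ 3.62.
Step 2: By the inverse law of cosines on triangle CHK: cos(∠CHK) = (3.62² + 7² − 7²) / (2·3.62·7) = 13.13/50.73 = 0.2588, so ∠CHK = 75°.

Therefore, the measure of angle ∠CHK = 75°.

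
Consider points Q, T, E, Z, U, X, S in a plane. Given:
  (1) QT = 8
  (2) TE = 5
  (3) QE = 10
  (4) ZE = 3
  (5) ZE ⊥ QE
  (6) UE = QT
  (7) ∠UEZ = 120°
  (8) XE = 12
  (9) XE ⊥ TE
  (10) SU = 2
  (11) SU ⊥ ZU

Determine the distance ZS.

From the given relations: UE = QT = 8.
Step 1: By the law of cosines on triangle UEZ: UZ² = 8² + 3² − 2·8·3·cos(120°) = 97, so UZ = √97.
Step 2: By the law of cosines on triangle ZUS: ZS² = √97² + 2² − 2·√97·2·cos(90°) = 101, so ZS = √101.

Therefore, the length of ZS = √101.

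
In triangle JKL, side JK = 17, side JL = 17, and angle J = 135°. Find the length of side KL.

Law of cosines: KL^2 = 17^2 + 17^2 - 2(17)(17)cos(135°) = 289*sqrt(2) + 578, so KL = 17*sqrt(sqrt(2) + 2).

17*sqrt(sqrt(2) + 2)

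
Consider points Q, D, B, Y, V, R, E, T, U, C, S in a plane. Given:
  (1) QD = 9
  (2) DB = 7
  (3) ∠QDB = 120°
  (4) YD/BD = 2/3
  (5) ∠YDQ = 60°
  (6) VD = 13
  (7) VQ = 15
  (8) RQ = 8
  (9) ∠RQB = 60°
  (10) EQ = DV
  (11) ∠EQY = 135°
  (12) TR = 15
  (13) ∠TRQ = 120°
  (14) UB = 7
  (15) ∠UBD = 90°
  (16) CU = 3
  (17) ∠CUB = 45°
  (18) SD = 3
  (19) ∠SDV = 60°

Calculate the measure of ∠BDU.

Step 1: By the law of cosines on triangle DBU: DU² = 7² + 7² − 2·7·7·cos(90°) = 98, so DU = 7·√2.
Step 2: By the inverse law of cosines on triangle BDU: cos(∠BDU) = (7² + (7·√2)² − 7²) / (2·7·7·√2) = 98/138.59 = 0.7071, so ∠BDU = 45°.

Therefore, the measure of angle ∠BDU = 45°.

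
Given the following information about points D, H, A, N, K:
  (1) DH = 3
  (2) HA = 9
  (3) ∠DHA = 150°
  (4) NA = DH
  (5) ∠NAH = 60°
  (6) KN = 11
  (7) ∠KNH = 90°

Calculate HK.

From the given relations: NA = DH = 3.
Step 1: By the law of cosines on triangle HAN: HN² = 9² + 3² − 2·9·3·cos(60°) = 63, so HN = 3·√7.
Step 2: By the law of cosines on triangle HNK: HK² = (3·√7)² + 11² − 2·3·√7·11·cos(90°) = 184, so HK = 2·√46.

Therefore, the length of HK = 2·√46.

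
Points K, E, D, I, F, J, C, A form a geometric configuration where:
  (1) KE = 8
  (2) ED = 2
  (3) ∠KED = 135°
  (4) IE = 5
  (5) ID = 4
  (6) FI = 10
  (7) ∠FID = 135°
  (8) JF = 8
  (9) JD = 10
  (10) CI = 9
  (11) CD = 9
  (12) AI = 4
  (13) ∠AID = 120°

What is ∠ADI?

Step 1: By the law of cosines on triangle DIA: DA² = 4² + 4² − 2·4·4·cos(120°) = 48, so DA = 4·√3.
Step 2: By the inverse law of cosines on triangle ADI: cos(∠ADI) = ((4·√3)² + 4² − 4²) / (2·4·√3·4) = 48/55.43 = 0.866, so ∠ADI = 30°.

Therefore, the measure of angle ∠ADI = 30°.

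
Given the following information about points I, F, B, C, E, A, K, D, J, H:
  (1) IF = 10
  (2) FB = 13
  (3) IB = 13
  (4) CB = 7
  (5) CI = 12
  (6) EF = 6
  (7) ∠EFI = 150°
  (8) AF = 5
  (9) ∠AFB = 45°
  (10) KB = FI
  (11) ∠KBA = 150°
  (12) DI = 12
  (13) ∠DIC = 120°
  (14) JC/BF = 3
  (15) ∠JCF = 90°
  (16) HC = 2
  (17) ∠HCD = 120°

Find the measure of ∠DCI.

Step 1: By the law of cosines on triangle CID: CD² = 12² + 12² − 2·12·12·cos(120°) = 432, so CD = 12·√3.
Step 2: By the inverse law of cosines on triangle DCI: cos(∠DCI) = ((12·√3)² + 12² − 12²) / (2·12·√3·12) = 432/498.83 = 0.866, so ∠DCI = 30°.

Therefore, the measure of angle ∠DCI = 30°.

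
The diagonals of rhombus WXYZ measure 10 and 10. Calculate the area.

Area = (10 * 10) / 2 = 100 / 2 = 50

50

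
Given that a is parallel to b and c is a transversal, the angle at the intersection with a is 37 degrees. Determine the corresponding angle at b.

Corresponding angles formed by parallel lines and a transversal are equal.
The given angle is 37 degrees.
The corresponding angle = 37 degrees.

37 degrees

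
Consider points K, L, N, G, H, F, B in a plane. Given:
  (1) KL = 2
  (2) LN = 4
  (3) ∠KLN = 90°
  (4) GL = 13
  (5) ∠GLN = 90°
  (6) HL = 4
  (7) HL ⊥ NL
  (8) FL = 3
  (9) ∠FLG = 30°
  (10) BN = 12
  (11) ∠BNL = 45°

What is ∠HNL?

Step 1: By the law of cosines on triangle NLH: NH² = 4² + 4² − 2·4·4·cos(90°) = 32, so NH = 4·√2.
Step 2: By the inverse law of cosines on triangle HNL: cos(∠HNL) = ((4·√2)² + 4² − 4²) / (2·4·√2·4) = 32/45.25 = 0.7071, so ∠HNL = 45°.

Therefore, the measure of angle ∠HNL = 45°.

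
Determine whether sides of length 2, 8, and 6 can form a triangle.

Check the triangle inequality: 2 + 6 = 8 ≤ 8.
Since the sum of two sides does not exceed the third, no triangle can be formed.

No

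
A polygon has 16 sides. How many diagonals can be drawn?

Total line segments between 16 vertices = C(16,2) = 120.
Subtract the 16 sides: 120 - 16 = 104 diagonals.

104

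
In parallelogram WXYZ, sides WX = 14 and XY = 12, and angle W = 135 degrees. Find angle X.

Opposite sides of a parallelogram are parallel, so consecutive angles form co-interior angles on a transversal.
Co-interior angles sum to 180°, giving angle X = 180 - 135 = 45 degrees.

45 degrees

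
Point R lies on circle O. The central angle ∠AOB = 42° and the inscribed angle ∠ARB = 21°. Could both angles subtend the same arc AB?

By the inscribed angle theorem, if both angles subtend the same arc, the inscribed angle must be half the central angle.
Half of 42° = 21°, which equals the given inscribed angle of 21°.
Therefore, yes, they correspond to the same arc.

Yes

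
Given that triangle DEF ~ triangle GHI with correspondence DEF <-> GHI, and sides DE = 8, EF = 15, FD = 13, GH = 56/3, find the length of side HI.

k = 56/3/8 = 7/3. HI = 7/3 * 15 = 35.

35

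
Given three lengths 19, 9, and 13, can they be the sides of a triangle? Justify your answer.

Yes.
The triangle inequality requires that the sum of any two sides exceeds the third.
Here 9 + 13 = 22 > 19, so the condition is met.

Yes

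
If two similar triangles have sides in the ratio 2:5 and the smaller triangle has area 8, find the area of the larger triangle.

Area ratio = (2/5)^2 = 4/25. Area of the larger triangle = 8 * 25/4 = 50.

50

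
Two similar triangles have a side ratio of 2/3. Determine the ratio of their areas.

Area scales with the square of linear dimensions. If every length is multiplied by 2/3, then the area is multiplied by (2/3)^2 = 4/9.
The area ratio is 4:9.

4:9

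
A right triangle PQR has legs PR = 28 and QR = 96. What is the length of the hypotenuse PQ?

By the Pythagorean theorem: PQ^2 = PR^2 + QR^2
PQ^2 = 28^2 + 96^2 = 784 + 9216 = 10000
PQ = sqrt(10000) = 100

100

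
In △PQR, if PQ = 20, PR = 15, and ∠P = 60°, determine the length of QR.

By the law of cosines: QR^2 = PQ^2 + PR^2 - 2*PQ*PR*cos(P)
QR^2 = 20^2 + 15^2 - 2*20*15*cos(60°)
QR^2 = 400 + 225 - 600*(1/2)
QR^2 = 325
QR = 5*sqrt(13)

5*sqrt(13)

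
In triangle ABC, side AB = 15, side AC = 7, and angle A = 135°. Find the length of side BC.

Law of cosines: BC^2 = 15^2 + 7^2 - 2(15)(7)cos(135°) = 105*sqrt(2) + 274, so BC = sqrt(105*sqrt(2) + 274).

sqrt(105*sqrt(2) + 274)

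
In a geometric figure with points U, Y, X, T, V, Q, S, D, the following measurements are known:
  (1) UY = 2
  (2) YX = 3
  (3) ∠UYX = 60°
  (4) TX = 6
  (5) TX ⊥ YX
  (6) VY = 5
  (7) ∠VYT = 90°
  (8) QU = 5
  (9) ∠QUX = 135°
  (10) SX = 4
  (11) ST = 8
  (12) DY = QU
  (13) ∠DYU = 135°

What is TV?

Step 1: By the law of cosines on triangle TXY: TY² = 6² + 3² − 2·6·3·cos(90°) = 45, so TY = 3·√5.
Step 2: By the law of cosines on triangle TYV: TV² = (3·√5)² + 5² − 2·3·√5·5·cos(90°) = 70, so TV = √70.

Therefore, the length of TV = √70.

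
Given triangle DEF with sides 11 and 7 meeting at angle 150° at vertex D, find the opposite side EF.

When two sides and the included angle are known, the law of cosines gives the third side.
c^2 = a^2 + b^2 - 2ab cos(C) generalizes the Pythagorean theorem to non-right triangles.
Here: EF^2 = 121 + 49 - 154*(-sqrt(3)/2) = 77*sqrt(3) + 170
EF = sqrt(77*sqrt(3) + 170)

sqrt(77*sqrt(3) + 170)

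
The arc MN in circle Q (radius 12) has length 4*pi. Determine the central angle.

Arc length L = 2πr × θ/360, so θ = 360L / (2πr).
θ = 360 × 4*pi / (2π × 12)
θ = 60°
θ = 60°

60°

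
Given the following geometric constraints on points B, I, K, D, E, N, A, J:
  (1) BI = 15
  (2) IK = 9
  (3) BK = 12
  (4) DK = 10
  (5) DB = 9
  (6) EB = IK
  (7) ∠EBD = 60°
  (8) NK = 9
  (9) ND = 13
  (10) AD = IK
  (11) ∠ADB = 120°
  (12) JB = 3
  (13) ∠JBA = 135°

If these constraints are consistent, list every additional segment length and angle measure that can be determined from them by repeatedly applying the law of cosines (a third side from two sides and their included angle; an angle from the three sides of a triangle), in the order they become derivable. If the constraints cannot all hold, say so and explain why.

The constraints are consistent. Derivable facts, in order:
After 1 step:
- BA = 9·√3
- DE = 9
- ∠BDK = 78.14°
- ∠BIK = 53.13°
- ∠BKD = 47.22°
- ∠BKI = 90°
- ∠DBK = 54.64°
- ∠DKN = 86.18°
- ∠DNK = 50.13°
- ∠IBK = 36.87°
- ∠KDN = 43.69°
After 2 steps:
- AJ ≈ 17.84
- ∠ABD = 30°
- ∠BAD = 30°
- ∠BDE = 60°
- ∠BED = 60°
After 3 steps:
- ∠AJB = 38.17°
- ∠BAJ = 6.83°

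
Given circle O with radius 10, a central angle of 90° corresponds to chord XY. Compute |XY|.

Drop a perpendicular from the center to the chord, bisecting both the chord and the central angle.
Each half-chord = r sin(θ/2) = 10 sin(45°).
The full chord = 2 × 10 × sin(45°) = 10*sqrt(2).

10*sqrt(2)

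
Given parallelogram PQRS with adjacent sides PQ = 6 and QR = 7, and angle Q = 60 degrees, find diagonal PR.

The diagonal of a parallelogram can be found by treating two adjacent sides and the diagonal as a triangle.
Applying the law of cosines with sides 6, 7 and included angle 60°:
d^2 = 36 + 49 - 84*cos(60°) = 43
d = sqrt(43)

sqrt(43)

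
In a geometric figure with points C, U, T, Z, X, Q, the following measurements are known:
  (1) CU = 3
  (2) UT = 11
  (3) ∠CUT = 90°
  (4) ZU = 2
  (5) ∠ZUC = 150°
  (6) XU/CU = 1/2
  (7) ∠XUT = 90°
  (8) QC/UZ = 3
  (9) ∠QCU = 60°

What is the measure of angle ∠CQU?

From the given relations: QC = 3·UZ = 3·2 = 6.
Step 1: By the law of cosines on triangle QCU: QU² = 6² + 3² − 2·6·3·cos(60°) = 27, so QU = 3·√3.
Step 2: By the inverse law of cosines on triangle CQU: cos(∠CQU) = (6² + (3·√3)² − 3²) / (2·6·3·√3) = 54/62.35 = 0.866, so ∠CQU = 30°.

Therefore, the measure of angle ∠CQU = 30°.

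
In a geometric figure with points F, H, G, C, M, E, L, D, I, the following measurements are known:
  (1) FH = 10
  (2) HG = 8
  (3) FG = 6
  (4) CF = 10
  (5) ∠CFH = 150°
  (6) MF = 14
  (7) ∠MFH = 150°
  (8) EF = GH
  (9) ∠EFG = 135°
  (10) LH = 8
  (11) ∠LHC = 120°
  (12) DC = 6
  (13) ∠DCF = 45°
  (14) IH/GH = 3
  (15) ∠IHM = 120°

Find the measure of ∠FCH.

Step 1: By the law of cosines on triangle CFH: CH² = 10² + 10² − 2·10·10·cos(150°) = 373.21, so CH ≈ 19.32.
Step 2: By the inverse law of cosines on triangle FCH: cos(∠FCH) = (10² + 19.32² − 10²) / (2·10·19.32) = 373.21/386.37 = 0.9659, so ∠FCH = 15°.

Therefore, the measure of angle ∠FCH = 15°.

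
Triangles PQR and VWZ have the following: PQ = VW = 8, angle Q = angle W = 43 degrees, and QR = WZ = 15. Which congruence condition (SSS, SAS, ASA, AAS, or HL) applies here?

The given information provides:
PQ = VW = 8, angle Q = angle W = 43 degrees, and QR = WZ = 15
This matches the SAS congruence theorem.
Two pairs of corresponding sides and the included angle are equal (Side-Angle-Side).

SAS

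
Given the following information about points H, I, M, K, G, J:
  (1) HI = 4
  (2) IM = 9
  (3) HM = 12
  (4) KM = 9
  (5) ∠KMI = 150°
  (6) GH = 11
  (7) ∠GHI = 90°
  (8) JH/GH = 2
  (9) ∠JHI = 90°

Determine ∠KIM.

Step 1: By the law of cosines on triangle IMK: IK² = 9² + 9² − 2·9·9·cos(150°) = 302.3, so IK ≈ 17.39.
Step 2: By the inverse law of cosines on triangle KIM: cos(∠KIM) = (17.39² + 9² − 9²) / (2·17.39·9) = 302.3/312.96 = 0.9659, so ∠KIM = 15°.

Therefore, the measure of angle ∠KIM = 15°.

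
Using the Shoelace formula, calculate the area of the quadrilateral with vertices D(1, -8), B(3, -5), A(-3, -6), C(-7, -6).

Shoelace: sum of cross terms = 24, Area = (1/2)|24| = 12

12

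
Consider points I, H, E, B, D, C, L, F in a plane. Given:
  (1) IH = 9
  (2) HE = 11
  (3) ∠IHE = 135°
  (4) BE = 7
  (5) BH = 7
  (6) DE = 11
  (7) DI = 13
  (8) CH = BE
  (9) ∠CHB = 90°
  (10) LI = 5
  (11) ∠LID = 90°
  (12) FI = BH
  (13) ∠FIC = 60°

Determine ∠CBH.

From the given relations: CH = BE = 7.
Step 1: By the law of cosines on triangle BHC: BC² = 7² + 7² − 2·7·7·cos(90°) = 98, so BC = 7·√2.
Step 2: By the inverse law of cosines on triangle CBH: cos(∠CBH) = ((7·√2)² + 7² − 7²) / (2·7·√2·7) = 98/138.59 = 0.7071, so ∠CBH = 45°.

Therefore, the measure of angle ∠CBH = 45°.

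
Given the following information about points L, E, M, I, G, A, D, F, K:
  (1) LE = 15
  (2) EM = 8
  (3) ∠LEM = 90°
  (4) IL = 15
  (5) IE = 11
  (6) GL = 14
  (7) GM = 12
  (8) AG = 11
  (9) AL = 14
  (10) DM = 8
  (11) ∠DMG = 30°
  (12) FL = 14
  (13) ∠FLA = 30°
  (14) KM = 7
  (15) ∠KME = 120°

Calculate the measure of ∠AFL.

Step 1: By the law of cosines on triangle FLA: FA² = 14² + 14² − 2·14·14·cos(30°) = 52.52, so FA ≈ 7.25.
Step 2: By the inverse law of cosines on triangle AFL: cos(∠AFL) = (7.25² + 14² − 14²) / (2·7.25·14) = 52.52/202.91 = 0.2588, so ∠AFL = 75°.

Therefore, the measure of angle ∠AFL = 75°.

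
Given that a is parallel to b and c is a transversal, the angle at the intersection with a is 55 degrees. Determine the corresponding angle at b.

Corresponding angles formed by parallel lines and a transversal are equal.
The given angle is 55 degrees.
The corresponding angle = 55 degrees.

55 degrees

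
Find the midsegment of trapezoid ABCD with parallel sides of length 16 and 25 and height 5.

The midsegment of a trapezoid = (base1 + base2) / 2
midsegment = (16 + 25) / 2
midsegment = 41 / 2
midsegment = 41/2

41/2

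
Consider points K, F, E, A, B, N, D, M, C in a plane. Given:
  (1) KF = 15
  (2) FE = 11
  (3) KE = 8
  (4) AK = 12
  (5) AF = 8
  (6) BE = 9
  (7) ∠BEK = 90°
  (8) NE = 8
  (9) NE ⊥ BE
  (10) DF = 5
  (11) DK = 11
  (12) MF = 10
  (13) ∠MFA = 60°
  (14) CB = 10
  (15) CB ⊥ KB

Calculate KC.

Step 1: By the law of cosines on triangle BEK: BK² = 9² + 8² − 2·9·8·cos(90°) = 145, so BK = √145.
Step 2: By the law of cosines on triangle KBC: KC² = √145² + 10² − 2·√145·10·cos(90°) = 245, so KC = 7·√5.

Therefore, the length of KC = 7·√5.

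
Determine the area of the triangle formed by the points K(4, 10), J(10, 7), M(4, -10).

Shoelace: Area = (1/2)|4(7--10) + 10(-10-10) + 4(10-7)| = (1/2)(120) = 60

60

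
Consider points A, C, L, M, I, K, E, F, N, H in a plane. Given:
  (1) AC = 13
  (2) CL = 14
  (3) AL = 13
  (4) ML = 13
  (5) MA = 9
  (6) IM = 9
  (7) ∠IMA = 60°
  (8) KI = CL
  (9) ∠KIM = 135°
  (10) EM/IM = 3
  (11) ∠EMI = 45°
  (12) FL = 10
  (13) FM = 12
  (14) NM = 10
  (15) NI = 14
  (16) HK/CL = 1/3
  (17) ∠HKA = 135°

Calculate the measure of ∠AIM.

Step 1: By the law of cosines on triangle IMA: IA² = 9² + 9² − 2·9·9·cos(60°) = 81, so IA = 9.
Step 2: By the inverse law of cosines on triangle AIM: cos(∠AIM) = (9² + 9² − 9²) / (2·9·9) = 81/162 = 0.5, so ∠AIM = 60°.

Therefore, the measure of angle ∠AIM = 60°.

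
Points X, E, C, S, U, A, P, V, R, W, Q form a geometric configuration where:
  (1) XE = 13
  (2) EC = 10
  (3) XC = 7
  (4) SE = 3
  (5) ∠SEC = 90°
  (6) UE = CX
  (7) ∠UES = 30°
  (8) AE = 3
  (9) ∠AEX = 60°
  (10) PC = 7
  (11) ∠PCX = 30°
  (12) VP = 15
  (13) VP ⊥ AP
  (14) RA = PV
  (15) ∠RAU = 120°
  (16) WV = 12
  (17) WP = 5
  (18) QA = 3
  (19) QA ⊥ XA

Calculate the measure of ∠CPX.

Step 1: By the law of cosines on triangle PCX: PX² = 7² + 7² − 2·7·7·cos(30°) = 13.13, so PX ≈ 3.62.
Step 2: By the inverse law of cosines on triangle CPX: cos(∠CPX) = (7² + 3.62² − 7²) / (2·7·3.62) = 13.13/50.73 = 0.2588, so ∠CPX = 75°.

Therefore, the measure of angle ∠CPX = 75°.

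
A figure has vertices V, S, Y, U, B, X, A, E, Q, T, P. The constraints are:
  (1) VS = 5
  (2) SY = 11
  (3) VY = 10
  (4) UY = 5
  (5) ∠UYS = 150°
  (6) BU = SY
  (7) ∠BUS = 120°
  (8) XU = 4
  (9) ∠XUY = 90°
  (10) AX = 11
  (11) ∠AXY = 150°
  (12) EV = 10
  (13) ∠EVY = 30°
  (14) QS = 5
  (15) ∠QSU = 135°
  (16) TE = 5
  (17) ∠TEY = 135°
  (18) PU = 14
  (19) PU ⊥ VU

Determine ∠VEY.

Step 1: By the law of cosines on triangle EVY: EY² = 10² + 10² − 2·10·10·cos(30°) = 26.79, so EY ≈ 5.18.
Step 2: By the inverse law of cosines on triangle VEY: cos(∠VEY) = (10² + 5.18² − 10²) / (2·10·5.18) = 26.79/103.53 = 0.2588, so ∠VEY = 75°.

Therefore, the measure of angle ∠VEY = 75°.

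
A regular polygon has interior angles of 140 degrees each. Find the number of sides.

The exterior angle is the supplement of the interior angle: 180 - 140 = 40 degrees.
Since the exterior angles of any convex polygon sum to 360 degrees, the number of sides is 360 / 40 = 9.

9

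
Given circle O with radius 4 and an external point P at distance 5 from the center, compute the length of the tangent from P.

The tangent, radius, and line from the external point to the center form a right triangle.
The right angle is where the tangent meets the radius.
By the Pythagorean theorem: tangent² + 4² = 5²
tangent² = 25 - 16 = 9
tangent = 3

3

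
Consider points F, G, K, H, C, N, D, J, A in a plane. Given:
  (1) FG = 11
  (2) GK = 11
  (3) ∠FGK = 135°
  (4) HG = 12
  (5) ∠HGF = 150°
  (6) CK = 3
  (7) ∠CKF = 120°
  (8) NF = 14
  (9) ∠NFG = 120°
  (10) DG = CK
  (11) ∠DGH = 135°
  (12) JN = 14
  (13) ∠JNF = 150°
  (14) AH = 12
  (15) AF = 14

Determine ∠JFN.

Step 1: By the law of cosines on triangle FNJ: FJ² = 14² + 14² − 2·14·14·cos(150°) = 731.48, so FJ ≈ 27.05.
Step 2: By the inverse law of cosines on triangle JFN: cos(∠JFN) = (27.05² + 14² − 14²) / (2·27.05·14) = 731.48/757.29 = 0.9659, so ∠JFN = 15°.

Therefore, the measure of angle ∠JFN = 15°.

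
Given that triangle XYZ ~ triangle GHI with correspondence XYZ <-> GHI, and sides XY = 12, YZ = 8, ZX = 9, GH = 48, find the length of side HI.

Since the triangles are similar, the ratio of corresponding sides is constant.
Scale factor k = GH / XY = 48 / 12 = 4
HI = k * YZ = 4 * 8 = 32

32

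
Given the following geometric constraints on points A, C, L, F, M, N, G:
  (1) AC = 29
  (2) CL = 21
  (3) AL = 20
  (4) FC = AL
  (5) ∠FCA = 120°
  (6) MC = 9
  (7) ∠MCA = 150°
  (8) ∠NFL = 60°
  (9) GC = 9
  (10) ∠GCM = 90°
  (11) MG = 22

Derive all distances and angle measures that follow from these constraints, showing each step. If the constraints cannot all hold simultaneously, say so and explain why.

These constraints are not satisfiable: by the triangle inequality in triangle CMG, (6) MC = 9 and (9) GC = 9 force MG ≤ 9 + 9 = 18, but (11) says MG = 22. No planar figure meets all of them, so nothing further can be derived.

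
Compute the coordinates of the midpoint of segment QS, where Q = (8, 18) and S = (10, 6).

M = ((x₁ + x₂)/2, (y₁ + y₂)/2)
= ((8 + 10)/2, (18 + 6)/2)
= (18/2, 24/2) = (9, 12)

(9, 12)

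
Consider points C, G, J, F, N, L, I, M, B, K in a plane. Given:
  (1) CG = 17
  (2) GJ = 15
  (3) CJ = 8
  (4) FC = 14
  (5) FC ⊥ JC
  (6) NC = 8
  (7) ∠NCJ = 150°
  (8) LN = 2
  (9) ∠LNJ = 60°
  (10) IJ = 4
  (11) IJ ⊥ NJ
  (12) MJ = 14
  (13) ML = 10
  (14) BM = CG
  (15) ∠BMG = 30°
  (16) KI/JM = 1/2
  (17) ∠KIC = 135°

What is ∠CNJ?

Step 1: By the law of cosines on triangle NCJ: NJ² = 8² + 8² − 2·8·8·cos(150°) = 238.85, so NJ ≈ 15.45.
Step 2: By the inverse law of cosines on triangle CNJ: cos(∠CNJ) = (8² + 15.45² − 8²) / (2·8·15.45) = 238.85/247.28 = 0.9659, so ∠CNJ = 15°.

Therefore, the measure of angle ∠CNJ = 15°.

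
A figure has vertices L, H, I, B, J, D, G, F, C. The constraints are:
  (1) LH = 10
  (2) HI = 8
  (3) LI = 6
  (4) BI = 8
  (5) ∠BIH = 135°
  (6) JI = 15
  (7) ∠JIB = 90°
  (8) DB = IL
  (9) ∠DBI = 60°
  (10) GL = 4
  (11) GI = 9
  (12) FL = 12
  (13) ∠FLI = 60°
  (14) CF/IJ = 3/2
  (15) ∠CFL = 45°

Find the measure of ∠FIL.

Step 1: By the law of cosines on triangle ILF: IF² = 6² + 12² − 2·6·12·cos(60°) = 108, so IF = 6·√3.
Step 2: By the inverse law of cosines on triangle FIL: cos(∠FIL) = ((6·√3)² + 6² − 12²) / (2·6·√3·6) = 0/124.71 = 0, so ∠FIL = 90°.

Therefore, the measure of angle ∠FIL = 90°.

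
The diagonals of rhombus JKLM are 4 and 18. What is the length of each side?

In a rhombus, the diagonals bisect each other perpendicularly, creating four congruent right triangles.
Each triangle has legs 2 (half of 4) and 9 (half of 18).
The hypotenuse of each right triangle is a side of the rhombus:
side = sqrt(2^2 + 9^2) = sqrt(85)

sqrt(85)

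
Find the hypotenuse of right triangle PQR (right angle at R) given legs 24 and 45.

In a right triangle, the square of the hypotenuse equals the sum of the squares of the two legs.
The legs are 24 and 45, so the hypotenuse = sqrt(576 + 2025) = sqrt(2601) = 51.

51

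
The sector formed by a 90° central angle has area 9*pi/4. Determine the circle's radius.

r² = 360 × 9*pi/4 / (π × 90) = 9, so r = 3.

3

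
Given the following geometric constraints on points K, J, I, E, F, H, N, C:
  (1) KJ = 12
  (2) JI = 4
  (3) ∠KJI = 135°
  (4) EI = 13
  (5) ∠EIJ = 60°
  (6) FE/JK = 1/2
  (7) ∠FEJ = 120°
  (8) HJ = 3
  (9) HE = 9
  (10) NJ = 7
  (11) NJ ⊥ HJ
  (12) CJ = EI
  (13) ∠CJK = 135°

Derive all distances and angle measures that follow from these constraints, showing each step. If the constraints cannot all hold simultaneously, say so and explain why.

The constraints are consistent.

From the given relations:
  FE = 1/2·JK = 1/2·12 = 6
  CJ = EI = 13

Step 1: From KJ = 12, JI = 4, and ∠KJI = 135°, by the law of cosines:
  KI² = KJ² + JI² - 2·KJ·JI·cos(135°) = 144 + 16 + 67.88 = 227.9
  KI ≈ 15.1

Step 2: From KJ = 12, JC = 13, and ∠KJC = 135°, by the law of cosines:
  KC² = KJ² + JC² - 2·KJ·JC·cos(135°) = 144 + 169 + 220.6 = 533.6
  KC ≈ 23.1

Step 3: From JI = 4, IE = 13, and ∠JIE = 60°, by the law of cosines:
  JE² = JI² + IE² - 2·JI·IE·cos(60°) = 16 + 169 - 52 = 133
  JE = √133

Step 4: From HJ = 3, JN = 7, and ∠HJN = 90°, by the law of cosines:
  HN² = HJ² + JN² - 2·HJ·JN·cos(90°) = 9 + 49 - 0 = 58
  HN = √58

Step 5: From JE = √133, EF = 6, and ∠JEF = 120°, by the law of cosines:
  JF² = JE² + EF² - 2·JE·EF·cos(120°) = 133 + 36 + 69.2 = 238.2
  JF ≈ 15.43

Step 6: From KC = 23.1, KJ = 12, CJ = 13, by the inverse law of cosines:
  cos(∠CKJ) = (KC² + KJ² - CJ²) / (2·KC·KJ)
  ∠CKJ = 23.45°

Step 7: From KI = 15.1, KJ = 12, IJ = 4, by the inverse law of cosines:
  cos(∠IKJ) = (KI² + KJ² - IJ²) / (2·KI·KJ)
  ∠IKJ = 10.8°

Step 8: From JE = √133, JH = 3, EH = 9, by the inverse law of cosines:
  cos(∠EJH) = (JE² + JH² - EH²) / (2·JE·JH)
  ∠EJH = 28.17°

Step 9: From JE = √133, JI = 4, EI = 13, by the inverse law of cosines:
  cos(∠EJI) = (JE² + JI² - EI²) / (2·JE·JI)
  ∠EJI = 102.52°

Step 10: From IJ = 4, IK = 15.1, JK = 12, by the inverse law of cosines:
  cos(∠JIK) = (IJ² + IK² - JK²) / (2·IJ·IK)
  ∠JIK = 34.2°

Step 11: From EH = 9, EJ = √133, HJ = 3, by the inverse law of cosines:
  cos(∠HEJ) = (EH² + EJ² - HJ²) / (2·EH·EJ)
  ∠HEJ = 9.05°

Step 12: From EI = 13, EJ = √133, IJ = 4, by the inverse law of cosines:
  cos(∠IEJ) = (EI² + EJ² - IJ²) / (2·EI·EJ)
  ∠IEJ = 17.48°

Step 13: From HE = 9, HJ = 3, EJ = √133, by the inverse law of cosines:
  cos(∠EHJ) = (HE² + HJ² - EJ²) / (2·HE·HJ)
  ∠EHJ = 142.78°

Step 14: From HJ = 3, HN = √58, JN = 7, by the inverse law of cosines:
  cos(∠JHN) = (HJ² + HN² - JN²) / (2·HJ·HN)
  ∠JHN = 66.8°

Step 15: From NH = √58, NJ = 7, HJ = 3, by the inverse law of cosines:
  cos(∠HNJ) = (NH² + NJ² - HJ²) / (2·NH·NJ)
  ∠HNJ = 23.2°

Step 16: From CJ = 13, CK = 23.1, JK = 12, by the inverse law of cosines:
  cos(∠JCK) = (CJ² + CK² - JK²) / (2·CJ·CK)
  ∠JCK = 21.55°

Step 17: From JE = √133, JF = 15.43, EF = 6, by the inverse law of cosines:
  cos(∠EJF) = (JE² + JF² - EF²) / (2·JE·JF)
  ∠EJF = 19.67°

Step 18: From FE = 6, FJ = 15.43, EJ = √133, by the inverse law of cosines:
  cos(∠EFJ) = (FE² + FJ² - EJ²) / (2·FE·FJ)
  ∠EFJ = 40.33°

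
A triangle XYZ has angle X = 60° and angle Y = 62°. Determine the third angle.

Let angle Z = x. Then 60 + 62 + x = 180.
x = 180 - 122 = 58 degrees.

58 degrees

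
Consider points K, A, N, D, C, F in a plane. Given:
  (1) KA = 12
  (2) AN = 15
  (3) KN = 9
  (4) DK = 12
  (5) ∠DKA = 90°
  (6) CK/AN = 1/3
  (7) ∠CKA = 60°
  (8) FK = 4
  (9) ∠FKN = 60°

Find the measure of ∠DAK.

Step 1: By the law of cosines on triangle AKD: AD² = 12² + 12² − 2·12·12·cos(90°) = 288, so AD = 12·√2.
Step 2: By the inverse law of cosines on triangle DAK: cos(∠DAK) = ((12·√2)² + 12² − 12²) / (2·12·√2·12) = 288/407.29 = 0.7071, so ∠DAK = 45°.

Therefore, the measure of angle ∠DAK = 45°.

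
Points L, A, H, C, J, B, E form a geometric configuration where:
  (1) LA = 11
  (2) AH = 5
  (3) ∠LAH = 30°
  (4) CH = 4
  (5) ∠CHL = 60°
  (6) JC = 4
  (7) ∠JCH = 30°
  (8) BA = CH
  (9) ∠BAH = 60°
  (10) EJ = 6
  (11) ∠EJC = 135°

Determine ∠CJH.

Step 1: By the law of cosines on triangle JCH: JH² = 4² + 4² − 2·4·4·cos(30°) = 4.29, so JH ≈ 2.07.
Step 2: By the inverse law of cosines on triangle CJH: cos(∠CJH) = (4² + 2.07² − 4²) / (2·4·2.07) = 4.29/16.56 = 0.2588, so ∠CJH = 75°.

Therefore, the measure of angle ∠CJH = 75°.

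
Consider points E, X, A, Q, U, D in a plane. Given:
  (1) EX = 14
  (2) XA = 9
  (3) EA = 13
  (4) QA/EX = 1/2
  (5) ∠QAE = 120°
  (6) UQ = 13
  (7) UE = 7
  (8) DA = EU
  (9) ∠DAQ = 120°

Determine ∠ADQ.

From the given relations: DA = EU = 7; QA = 1/2·EX = 1/2·14 = 7.
Step 1: By the law of cosines on triangle DAQ: DQ² = 7² + 7² − 2·7·7·cos(120°) = 147, so DQ = 7·√3.
Step 2: By the inverse law of cosines on triangle ADQ: cos(∠ADQ) = (7² + (7·√3)² − 7²) / (2·7·7·√3) = 147/169.74 = 0.866, so ∠ADQ = 30°.

Therefore, the measure of angle ∠ADQ = 30°.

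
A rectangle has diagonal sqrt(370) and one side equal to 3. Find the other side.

Using the Pythagorean theorem: d^2 = a^2 + b^2
b^2 = d^2 - a^2
b^2 = 370 - 9
b^2 = 361
b = sqrt(361) = 19

19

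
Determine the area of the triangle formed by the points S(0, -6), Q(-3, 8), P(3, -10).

The Shoelace formula computes the area from vertex coordinates by summing cross products.
For vertices (0,-6), (-3,8), (3,-10):
Signed sum = 0*8 - -3*-6 + -3*-10 - 3*8 + 3*-6 - 0*-10
= -18 + 6 + -18 = -30
Area = (1/2)|-30| = 15.

15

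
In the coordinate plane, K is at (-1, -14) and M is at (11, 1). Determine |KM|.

d = sqrt((11 - -1)^2 + (1 - -14)^2)
d = sqrt(12^2 + 15^2)
d = sqrt(144 + 225)
d = sqrt(369) = 3*sqrt(41)

3*sqrt(41)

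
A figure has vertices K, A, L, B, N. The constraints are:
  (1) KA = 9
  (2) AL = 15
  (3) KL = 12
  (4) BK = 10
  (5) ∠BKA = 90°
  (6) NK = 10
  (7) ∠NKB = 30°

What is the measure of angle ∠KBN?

Step 1: By the law of cosines on triangle BKN: BN² = 10² + 10² − 2·10·10·cos(30°) = 26.79, so BN ≈ 5.18.
Step 2: By the inverse law of cosines on triangle KBN: cos(∠KBN) = (10² + 5.18² − 10²) / (2·10·5.18) = 26.79/103.53 = 0.2588, so ∠KBN = 75°.

Therefore, the measure of angle ∠KBN = 75°.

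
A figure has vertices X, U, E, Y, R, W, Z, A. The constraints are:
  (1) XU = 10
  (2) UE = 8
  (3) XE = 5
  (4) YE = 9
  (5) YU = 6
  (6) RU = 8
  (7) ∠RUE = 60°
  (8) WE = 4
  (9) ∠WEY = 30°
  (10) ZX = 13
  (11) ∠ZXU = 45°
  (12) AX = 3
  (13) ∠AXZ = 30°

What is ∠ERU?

Step 1: By the law of cosines on triangle RUE: RE² = 8² + 8² − 2·8·8·cos(60°) = 64, so RE = 8.
Step 2: By the inverse law of cosines on triangle ERU: cos(∠ERU) = (8² + 8² − 8²) / (2·8·8) = 64/128 = 0.5, so ∠ERU = 60°.

Therefore, the measure of angle ∠ERU = 60°.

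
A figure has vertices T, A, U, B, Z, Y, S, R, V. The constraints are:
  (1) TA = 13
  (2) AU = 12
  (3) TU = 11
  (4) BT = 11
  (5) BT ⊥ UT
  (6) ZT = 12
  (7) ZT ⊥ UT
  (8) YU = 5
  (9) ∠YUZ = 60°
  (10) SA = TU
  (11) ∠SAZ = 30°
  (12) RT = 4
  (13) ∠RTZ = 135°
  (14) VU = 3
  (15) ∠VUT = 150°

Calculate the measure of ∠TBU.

Step 1: By the law of cosines on triangle BTU: BU² = 11² + 11² − 2·11·11·cos(90°) = 242, so BU = 11·√2.
Step 2: By the inverse law of cosines on triangle TBU: cos(∠TBU) = (11² + (11·√2)² − 11²) / (2·11·11·√2) = 242/342.24 = 0.7071, so ∠TBU = 45°.

Therefore, the measure of angle ∠TBU = 45°.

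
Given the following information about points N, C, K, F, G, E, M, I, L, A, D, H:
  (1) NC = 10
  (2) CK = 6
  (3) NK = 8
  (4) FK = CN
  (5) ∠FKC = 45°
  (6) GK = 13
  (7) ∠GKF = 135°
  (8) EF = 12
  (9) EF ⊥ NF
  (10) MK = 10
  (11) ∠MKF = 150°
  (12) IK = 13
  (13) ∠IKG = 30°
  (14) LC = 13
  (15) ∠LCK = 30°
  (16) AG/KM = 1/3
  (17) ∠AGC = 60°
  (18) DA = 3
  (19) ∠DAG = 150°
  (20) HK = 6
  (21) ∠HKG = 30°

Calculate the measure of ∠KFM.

From the given relations: FK = CN = 10.
Step 1: By the law of cosines on triangle FKM: FM² = 10² + 10² − 2·10·10·cos(150°) = 373.21, so FM ≈ 19.32.
Step 2: By the inverse law of cosines on triangle KFM: cos(∠KFM) = (10² + 19.32² − 10²) / (2·10·19.32) = 373.21/386.37 = 0.9659, so ∠KFM = 15°.

Therefore, the measure of angle ∠KFM = 15°.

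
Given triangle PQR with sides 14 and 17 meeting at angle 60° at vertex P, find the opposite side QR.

By the law of cosines: QR^2 = PQ^2 + PR^2 - 2*PQ*PR*cos(P)
QR^2 = 14^2 + 17^2 - 2*14*17*cos(60°)
QR^2 = 196 + 289 - 476*(1/2)
QR^2 = 247
QR = sqrt(247)

sqrt(247)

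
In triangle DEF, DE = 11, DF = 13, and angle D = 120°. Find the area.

When two sides and the included angle are known, the area formula is (1/2)ab sin(C).
The height from one side to the opposite vertex is 13 sin(120°) = 13*sqrt(3)/2.
Area = (1/2) * 11 * 13*sqrt(3)/2 = 143*sqrt(3)/4.

143*sqrt(3)/4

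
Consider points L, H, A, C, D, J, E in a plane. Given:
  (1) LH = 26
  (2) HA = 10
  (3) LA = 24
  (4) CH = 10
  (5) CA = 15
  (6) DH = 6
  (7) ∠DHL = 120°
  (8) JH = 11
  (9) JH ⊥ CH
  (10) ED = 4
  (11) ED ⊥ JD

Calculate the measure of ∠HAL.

Step 1: By the inverse law of cosines on triangle HAL: cos(∠HAL) = (10² + 24² − 26²) / (2·10·24) = 0/480 = 0, so ∠HAL = 90°.

Therefore, the measure of angle ∠HAL = 90°.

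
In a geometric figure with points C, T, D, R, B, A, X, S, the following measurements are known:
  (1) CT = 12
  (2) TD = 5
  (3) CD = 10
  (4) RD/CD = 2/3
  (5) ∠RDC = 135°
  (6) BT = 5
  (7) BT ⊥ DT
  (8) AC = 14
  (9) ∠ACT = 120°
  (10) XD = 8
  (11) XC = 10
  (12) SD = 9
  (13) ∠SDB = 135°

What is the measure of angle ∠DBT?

Step 1: By the law of cosines on triangle BTD: BD² = 5² + 5² − 2·5·5·cos(90°) = 50, so BD = 5·√2.
Step 2: By the inverse law of cosines on triangle DBT: cos(∠DBT) = ((5·√2)² + 5² − 5²) / (2·5·√2·5) = 50/70.71 = 0.7071, so ∠DBT = 45°.

Therefore, the measure of angle ∠DBT = 45°.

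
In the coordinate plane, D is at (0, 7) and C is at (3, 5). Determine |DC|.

The horizontal distance is |3 - 0| = 3 and the vertical distance is |5 - 7| = 2.
By the Pythagorean theorem, d = sqrt(3^2 + 2^2) = sqrt(13).

sqrt(13)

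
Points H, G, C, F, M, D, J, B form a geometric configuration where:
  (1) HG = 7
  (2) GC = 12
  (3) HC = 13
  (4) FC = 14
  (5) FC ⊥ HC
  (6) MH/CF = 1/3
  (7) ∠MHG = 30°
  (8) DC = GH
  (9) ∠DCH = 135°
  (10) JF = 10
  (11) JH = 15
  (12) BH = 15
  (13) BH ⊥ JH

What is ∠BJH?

Step 1: By the law of cosines on triangle JHB: JB² = 15² + 15² − 2·15·15·cos(90°) = 450, so JB = 15·√2.
Step 2: By the inverse law of cosines on triangle BJH: cos(∠BJH) = ((15·√2)² + 15² − 15²) / (2·15·√2·15) = 450/636.4 = 0.7071, so ∠BJH = 45°.

Therefore, the measure of angle ∠BJH = 45°.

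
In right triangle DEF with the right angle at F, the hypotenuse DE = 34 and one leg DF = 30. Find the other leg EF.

Rearranging the Pythagorean theorem to solve for the unknown leg:
leg^2 = hypotenuse^2 - known_leg^2 = 1156 - 900 = 256
leg = sqrt(256) = 16.

16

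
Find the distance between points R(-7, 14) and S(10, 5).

d = sqrt((17)^2 + (-9)^2) = sqrt(370)

sqrt(370)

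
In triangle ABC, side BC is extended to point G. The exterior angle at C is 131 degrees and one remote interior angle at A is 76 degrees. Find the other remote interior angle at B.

angle B = 131 - 76 = 55 degrees (exterior angle theorem).

55 degrees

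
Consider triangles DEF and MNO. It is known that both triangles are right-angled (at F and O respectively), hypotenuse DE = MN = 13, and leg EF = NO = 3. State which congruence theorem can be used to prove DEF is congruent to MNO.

The given information provides:
both triangles are right-angled (at F and O respectively), hypotenuse DE = MN = 13, and leg EF = NO = 3
This matches the HL congruence theorem.
The hypotenuse and one leg of two right triangles are equal (Hypotenuse-Leg).

HL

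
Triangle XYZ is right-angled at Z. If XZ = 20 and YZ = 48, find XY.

XY = sqrt(20^2 + 48^2) = sqrt(2704) = 52

52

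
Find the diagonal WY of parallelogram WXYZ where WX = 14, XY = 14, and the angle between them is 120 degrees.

The diagonal of a parallelogram can be found by treating two adjacent sides and the diagonal as a triangle.
Applying the law of cosines with sides 14, 14 and included angle 120°:
d^2 = 196 + 196 - 392*cos(120°) = 588
d = 14*sqrt(3)

14*sqrt(3)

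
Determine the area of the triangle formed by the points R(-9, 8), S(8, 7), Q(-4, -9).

The Shoelace formula computes the area from vertex coordinates by summing cross products.
For vertices (-9,8), (8,7), (-4,-9):
Signed sum = -9*7 - 8*8 + 8*-9 - -4*7 + -4*8 - -9*-9
= -127 + -44 + -113 = -284
Area = (1/2)|-284| = 142.

142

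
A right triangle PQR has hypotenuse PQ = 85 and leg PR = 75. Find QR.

Rearranging the Pythagorean theorem to solve for the unknown leg:
leg^2 = hypotenuse^2 - known_leg^2 = 7225 - 5625 = 1600
leg = sqrt(1600) = 40.

40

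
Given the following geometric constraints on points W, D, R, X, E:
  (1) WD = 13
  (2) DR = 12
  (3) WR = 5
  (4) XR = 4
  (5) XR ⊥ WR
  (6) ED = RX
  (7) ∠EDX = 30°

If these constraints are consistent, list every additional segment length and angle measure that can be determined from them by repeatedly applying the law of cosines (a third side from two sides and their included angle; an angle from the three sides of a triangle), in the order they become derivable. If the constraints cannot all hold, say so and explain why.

The constraints are consistent. Derivable facts, in order:
After 1 step:
- WX = √41
- ∠DRW = 90°
- ∠DWR = 67.38°
- ∠RDW = 22.62°
After 2 steps:
- ∠RWX = 38.66°
- ∠RXW = 51.34°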